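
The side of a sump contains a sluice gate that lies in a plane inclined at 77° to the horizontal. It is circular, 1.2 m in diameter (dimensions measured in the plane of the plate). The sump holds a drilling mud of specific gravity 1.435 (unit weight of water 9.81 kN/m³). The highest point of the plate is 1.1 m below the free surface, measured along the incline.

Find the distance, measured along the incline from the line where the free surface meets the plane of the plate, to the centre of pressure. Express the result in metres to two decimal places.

γ = 1.435 × 9.81 = 14.07735 kN/m³.
Let θ = 77° be the plate's angle to the horizontal; measure y along the incline from where the plane meets the free surface. Vertical depth h = y·sinθ with sinθ = 0.974370.
The centroid is at the centre, 0.6 m below the top of the plate, so y_c = 1.1 + 0.6 = 1.7 m and h_c = 1.7 × 0.974370 = 1.65643 m.
A = π(0.6)² = 1.13097 m².
Resultant F = γ·h_c·A = 14.07735 × 1.65643 × 1.13097 = 26.3721 kN.
I_c = πr⁴/4 = π × 0.6⁴/4 = 0.101788 m⁴.
Centre of pressure: y_p = y_c + I_c/(y_c·A) = 1.7 + 0.101788/(1.7 × 1.13097) = 1.7 + 0.0529415 = 1.75294 m along the plane.

y_p = 1.75 m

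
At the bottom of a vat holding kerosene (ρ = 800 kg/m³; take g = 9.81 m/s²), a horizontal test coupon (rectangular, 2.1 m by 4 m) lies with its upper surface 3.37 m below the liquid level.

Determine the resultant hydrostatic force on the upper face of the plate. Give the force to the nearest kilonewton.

γ = ρg = 800 × 9.81 / 1000 = 7.848 kN/m³.
The plate is horizontal, so pressure is uniform at p = γ·h = 7.848 × 3.37 = 26.4478 kN/m².
A = 2.1 × 4 = 8.4 m².
F = p·A = 26.4478 × 8.4 = 222.162 kN.

F ≈ 222 kN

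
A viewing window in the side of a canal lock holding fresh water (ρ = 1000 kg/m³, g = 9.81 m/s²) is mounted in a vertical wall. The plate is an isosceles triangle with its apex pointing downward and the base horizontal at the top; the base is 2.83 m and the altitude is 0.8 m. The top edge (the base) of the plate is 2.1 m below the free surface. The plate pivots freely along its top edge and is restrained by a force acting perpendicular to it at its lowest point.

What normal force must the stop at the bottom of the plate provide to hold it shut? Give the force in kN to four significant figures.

P ≈ 9.254 kN

γ = ρg = 1000 × 9.81 = 9810 N/m³ = 9.81 kN/m³.
With the apex down, the centroid sits h/3 = 0.8/3 = 0.266667 m below the base (the top edge), so the centroid depth is h_c = 2.1 + 0.266667 = 2.36667 m.
A = ½ × 2.83 × 0.8 = 1.132 m².
Resultant F = γ·h_c·A = 9.81 × 2.36667 × 1.132 = 26.2817 kN.
I_c = b·h³/36 = 2.83 × 0.8³/36 = 0.0402489 m⁴.
Centre of pressure: y_p = y_c + I_c/(y_c·A) = 2.36667 + 0.0402489/(2.36667 × 1.132) = 2.36667 + 0.0150235 = 2.38169 m along the plane.
The resultant acts 0.266667 + 0.0150235 = 0.281691 m (along the plate) below the hinge at the top edge, so the moment about the hinge is M = F × 0.281691 = 26.2817 × 0.281691 = 7.40332 kN·m.
A normal force at the bottom, 0.8 m from the hinge, must supply this moment: P = 7.40332/0.8 = 9.25415 kN.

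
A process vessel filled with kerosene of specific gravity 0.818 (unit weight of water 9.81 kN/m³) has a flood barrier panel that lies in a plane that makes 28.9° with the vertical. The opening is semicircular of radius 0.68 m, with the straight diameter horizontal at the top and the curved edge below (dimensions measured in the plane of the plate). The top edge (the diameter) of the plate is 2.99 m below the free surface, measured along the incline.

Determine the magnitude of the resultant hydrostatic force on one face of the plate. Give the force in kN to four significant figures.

F ≈ 16.73 kN

γ = 0.818 × 9.81 = 8.02458 kN/m³.
The plate makes 28.9° with the vertical, i.e. θ = 90° − 28.9° = 61.1° to the horizontal. Measuring y along the incline from the free-surface line, vertical depth h = y·sinθ with sinθ = 0.875465.
The centroid of a semicircle lies 4r/(3π) = 0.288601 m from the diameter, here below the top edge, so y_c = 2.99 + 0.288601 = 3.2786 m and h_c = 3.2786 × 0.875465 = 2.8703 m.
A = πr²/2 = π × 0.68²/2 = 0.726336 m².
Resultant F = γ·h_c·A = 8.02458 × 2.8703 × 0.726336 = 16.7297 kN.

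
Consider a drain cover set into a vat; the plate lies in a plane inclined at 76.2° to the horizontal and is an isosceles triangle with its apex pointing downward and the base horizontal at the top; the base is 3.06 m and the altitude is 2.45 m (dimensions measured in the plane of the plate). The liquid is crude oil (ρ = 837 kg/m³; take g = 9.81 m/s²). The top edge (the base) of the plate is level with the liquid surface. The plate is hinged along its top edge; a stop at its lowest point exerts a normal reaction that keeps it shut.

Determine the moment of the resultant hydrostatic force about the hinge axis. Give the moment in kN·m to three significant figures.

γ = ρg = 837 × 9.81 / 1000 = 8.21097 kN/m³.
Let θ = 76.2° be the plate's angle to the horizontal; measure y along the incline from where the plane meets the free surface. Vertical depth h = y·sinθ with sinθ = 0.971134.
With the apex down, the centroid sits h/3 = 2.45/3 = 0.816667 m below the base (the top edge), so y_c = 0.816667 m and h_c = 0.816667 × 0.971134 = 0.793093 m.
A = ½ × 3.06 × 2.45 = 3.7485 m².
Resultant F = γ·h_c·A = 8.21097 × 0.793093 × 3.7485 = 24.4105 kN.
I_c = b·h³/36 = 3.06 × 2.45³/36 = 1.25002 m⁴.
Centre of pressure: y_p = y_c + I_c/(y_c·A) = 0.816667 + 1.25002/(0.816667 × 3.7485) = 0.816667 + 0.408333 = 1.225 m along the plane.
The resultant acts 0.816667 + 0.408333 = 1.225 m (along the plate) below the hinge at the top edge, so the moment about the hinge is M = F × 1.225 = 24.4105 × 1.225 = 29.9029 kN·m.

M ≈ 29.9 kN·m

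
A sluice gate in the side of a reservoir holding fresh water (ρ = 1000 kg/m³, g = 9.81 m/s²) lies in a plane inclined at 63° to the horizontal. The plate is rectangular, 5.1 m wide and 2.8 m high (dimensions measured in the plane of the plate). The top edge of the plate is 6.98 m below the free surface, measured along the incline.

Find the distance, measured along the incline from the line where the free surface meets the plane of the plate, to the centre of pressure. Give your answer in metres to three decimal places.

γ = ρg = 1000 × 9.81 = 9810 N/m³ = 9.81 kN/m³.
Let θ = 63° be the plate's angle to the horizontal; measure y along the incline from where the plane meets the free surface. Vertical depth h = y·sinθ with sinθ = 0.891007.
The centroid lies 2.8/2 = 1.4 m below the top edge, so y_c = 6.98 + 1.4 = 8.38 m and h_c = 8.38 × 0.891007 = 7.46664 m.
A = 5.1 × 2.8 = 14.28 m².
Resultant F = γ·h_c·A = 9.81 × 7.46664 × 14.28 = 1045.98 kN.
I_c = b·h³/12 = 5.1 × 2.8³/12 = 9.3296 m⁴.
Centre of pressure: y_p = y_c + I_c/(y_c·A) = 8.38 + 9.3296/(8.38 × 14.28) = 8.38 + 0.0779634 = 8.45796 m along the plane.

y_p = 8.458 m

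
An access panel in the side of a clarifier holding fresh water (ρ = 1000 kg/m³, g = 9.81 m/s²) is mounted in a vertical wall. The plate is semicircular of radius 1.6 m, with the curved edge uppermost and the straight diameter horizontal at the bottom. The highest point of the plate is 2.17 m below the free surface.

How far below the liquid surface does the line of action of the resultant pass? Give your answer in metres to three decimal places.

h_p = 3.149 m

γ = ρg = 1000 × 9.81 = 9810 N/m³ = 9.81 kN/m³.
The centroid lies 4r/(3π) = 0.679061 m above the diameter, so r − 4r/(3π) = 1.6 − 0.679061 = 0.920939 m below the topmost point, so the centroid depth is h_c = 2.17 + 0.920939 = 3.09094 m.
A = πr²/2 = π × 1.6²/2 = 4.02124 m².
Resultant F = γ·h_c·A = 9.81 × 3.09094 × 4.02124 = 121.933 kN.
I_c = (π/8 − 8/(9π))·r⁴ = 0.109757 × 1.6⁴ = 0.719303 m⁴.
Centre of pressure: y_p = y_c + I_c/(y_c·A) = 3.09094 + 0.719303/(3.09094 × 4.02124) = 3.09094 + 0.057871 = 3.14881 m along the plane.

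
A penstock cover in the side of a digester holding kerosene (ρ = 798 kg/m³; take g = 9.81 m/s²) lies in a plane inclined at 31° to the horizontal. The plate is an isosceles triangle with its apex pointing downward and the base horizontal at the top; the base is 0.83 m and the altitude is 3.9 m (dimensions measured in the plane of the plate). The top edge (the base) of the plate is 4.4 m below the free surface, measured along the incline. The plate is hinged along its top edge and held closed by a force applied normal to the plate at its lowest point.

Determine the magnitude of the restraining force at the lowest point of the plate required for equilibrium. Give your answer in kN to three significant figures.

γ = ρg = 798 × 9.81 / 1000 = 7.82838 kN/m³.
Let θ = 31° be the plate's angle to the horizontal; measure y along the incline from where the plane meets the free surface. Vertical depth h = y·sinθ with sinθ = 0.515038.
With the apex down, the centroid sits h/3 = 3.9/3 = 1.3 m below the base (the top edge), so y_c = 4.4 + 1.3 = 5.7 m and h_c = 5.7 × 0.515038 = 2.93572 m.
A = ½ × 0.83 × 3.9 = 1.6185 m².
Resultant F = γ·h_c·A = 7.82838 × 2.93572 × 1.6185 = 37.1963 kN.
I_c = b·h³/36 = 0.83 × 3.9³/36 = 1.36763 m⁴.
Centre of pressure: y_p = y_c + I_c/(y_c·A) = 5.7 + 1.36763/(5.7 × 1.6185) = 5.7 + 0.148245 = 5.84825 m along the plane.
The resultant acts 1.3 + 0.148245 = 1.44825 m (along the plate) below the hinge at the top edge, so the moment about the hinge is M = F × 1.44825 = 37.1963 × 1.44825 = 53.8695 kN·m.
A normal force at the bottom, 3.9 m from the hinge, must supply this moment: P = 53.8695/3.9 = 13.8127 kN.

P ≈ 13.8 kN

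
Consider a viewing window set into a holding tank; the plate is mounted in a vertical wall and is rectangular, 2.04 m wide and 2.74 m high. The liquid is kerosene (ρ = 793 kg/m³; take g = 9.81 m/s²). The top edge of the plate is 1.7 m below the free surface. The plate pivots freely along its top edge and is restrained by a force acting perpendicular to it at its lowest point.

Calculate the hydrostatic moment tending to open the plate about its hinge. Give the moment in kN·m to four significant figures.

M ≈ 210.1 kN·m

γ = ρg = 793 × 9.81 / 1000 = 7.77933 kN/m³.
The centroid lies 2.74/2 = 1.37 m below the top edge, so the centroid depth is h_c = 1.7 + 1.37 = 3.07 m.
A = 2.04 × 2.74 = 5.5896 m².
Resultant F = γ·h_c·A = 7.77933 × 3.07 × 5.5896 = 133.494 kN.
I_c = b·h³/12 = 2.04 × 2.74³/12 = 3.49704 m⁴.
Centre of pressure: y_p = y_c + I_c/(y_c·A) = 3.07 + 3.49704/(3.07 × 5.5896) = 3.07 + 0.203789 = 3.27379 m along the plane.
The resultant acts 1.37 + 0.203789 = 1.57379 m (along the plate) below the hinge at the top edge, so the moment about the hinge is M = F × 1.57379 = 133.494 × 1.57379 = 210.092 kN·m.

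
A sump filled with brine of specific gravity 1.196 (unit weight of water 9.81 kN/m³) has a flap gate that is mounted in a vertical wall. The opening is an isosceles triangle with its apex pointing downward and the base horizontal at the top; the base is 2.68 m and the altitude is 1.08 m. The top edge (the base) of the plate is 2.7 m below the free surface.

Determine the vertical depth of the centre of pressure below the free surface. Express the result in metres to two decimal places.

h_p = 3.08 m

γ = 1.196 × 9.81 = 11.73276 kN/m³.
With the apex down, the centroid sits h/3 = 1.08/3 = 0.36 m below the base (the top edge), so the centroid depth is h_c = 2.7 + 0.36 = 3.06 m.
A = ½ × 2.68 × 1.08 = 1.4472 m².
Resultant F = γ·h_c·A = 11.73276 × 3.06 × 1.4472 = 51.9577 kN.
I_c = b·h³/36 = 2.68 × 1.08³/36 = 0.0937786 m⁴.
Centre of pressure: y_p = y_c + I_c/(y_c·A) = 3.06 + 0.0937786/(3.06 × 1.4472) = 3.06 + 0.0211765 = 3.08118 m along the plane.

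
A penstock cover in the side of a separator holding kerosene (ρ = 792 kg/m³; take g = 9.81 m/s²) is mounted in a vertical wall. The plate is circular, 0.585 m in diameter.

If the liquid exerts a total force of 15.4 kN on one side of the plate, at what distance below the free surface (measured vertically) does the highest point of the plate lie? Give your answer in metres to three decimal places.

γ = ρg = 792 × 9.81 / 1000 = 7.76952 kN/m³.
A = π(0.2925)² = 0.268783 m².
From F = γ·h_c·A, the centroid depth is h_c = 15.4/(7.76952 × 0.268783) = 7.37437 m.
The centroid is at the centre, 0.2925 m below the top of the plate, so the highest point sits at h_top = 7.37437 − 0.2925 = 7.08187 m below the surface.

d_top ≈ 7.082 m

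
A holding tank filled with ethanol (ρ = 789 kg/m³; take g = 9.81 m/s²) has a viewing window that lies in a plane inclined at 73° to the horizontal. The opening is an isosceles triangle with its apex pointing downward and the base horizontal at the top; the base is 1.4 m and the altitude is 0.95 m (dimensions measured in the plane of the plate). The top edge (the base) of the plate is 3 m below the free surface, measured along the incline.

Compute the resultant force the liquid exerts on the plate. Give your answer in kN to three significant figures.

F ≈ 16.3 kN

γ = ρg = 789 × 9.81 / 1000 = 7.74009 kN/m³.
Let θ = 73° be the plate's angle to the horizontal; measure y along the incline from where the plane meets the free surface. Vertical depth h = y·sinθ with sinθ = 0.956305.
With the apex down, the centroid sits h/3 = 0.95/3 = 0.316667 m below the base (the top edge), so y_c = 3 + 0.316667 = 3.31667 m and h_c = 3.31667 × 0.956305 = 3.17175 m.
A = ½ × 1.4 × 0.95 = 0.665 m².
Resultant F = γ·h_c·A = 7.74009 × 3.17175 × 0.665 = 16.3255 kN.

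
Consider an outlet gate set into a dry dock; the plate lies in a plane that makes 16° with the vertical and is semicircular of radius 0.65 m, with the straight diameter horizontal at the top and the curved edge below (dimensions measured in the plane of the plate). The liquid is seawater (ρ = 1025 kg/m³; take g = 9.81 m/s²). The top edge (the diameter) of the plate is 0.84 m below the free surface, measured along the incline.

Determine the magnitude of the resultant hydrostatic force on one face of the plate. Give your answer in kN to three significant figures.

F ≈ 7.16 kN

γ = ρg = 1025 × 9.81 / 1000 = 10.05525 kN/m³.
The plate makes 16° with the vertical, i.e. θ = 90° − 16° = 74° to the horizontal. Measuring y along the incline from the free-surface line, vertical depth h = y·sinθ with sinθ = 0.961262.
The centroid of a semicircle lies 4r/(3π) = 0.275869 m from the diameter, here below the top edge, so y_c = 0.84 + 0.275869 = 1.11587 m and h_c = 1.11587 × 0.961262 = 1.07264 m.
A = πr²/2 = π × 0.65²/2 = 0.663661 m².
Resultant F = γ·h_c·A = 10.05525 × 1.07264 × 0.663661 = 7.15802 kN.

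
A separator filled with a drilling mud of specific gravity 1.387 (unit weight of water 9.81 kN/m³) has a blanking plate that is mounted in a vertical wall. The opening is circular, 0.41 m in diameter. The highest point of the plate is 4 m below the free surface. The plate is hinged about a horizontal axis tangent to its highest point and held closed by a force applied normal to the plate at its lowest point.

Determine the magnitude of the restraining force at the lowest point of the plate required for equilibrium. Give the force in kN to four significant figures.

P ≈ 3.823 kN

γ = 1.387 × 9.81 = 13.60647 kN/m³.
The centroid is at the centre, 0.205 m below the top of the plate, so the centroid depth is h_c = 4 + 0.205 = 4.205 m.
A = π(0.205)² = 0.132025 m².
Resultant F = γ·h_c·A = 13.60647 × 4.205 × 0.132025 = 7.55384 kN.
I_c = πr⁴/4 = π × 0.205⁴/4 = 0.00138709 m⁴.
Centre of pressure: y_p = y_c + I_c/(y_c·A) = 4.205 + 0.00138709/(4.205 × 0.132025) = 4.205 + 0.00249852 = 4.2075 m along the plane.
The resultant acts 0.205 + 0.00249852 = 0.207499 m (along the plate) below the hinge at the top edge, so the moment about the hinge is M = F × 0.207499 = 7.55384 × 0.207499 = 1.56741 kN·m.
A normal force at the bottom, 0.41 m from the hinge, must supply this moment: P = 1.56741/0.41 = 3.82295 kN.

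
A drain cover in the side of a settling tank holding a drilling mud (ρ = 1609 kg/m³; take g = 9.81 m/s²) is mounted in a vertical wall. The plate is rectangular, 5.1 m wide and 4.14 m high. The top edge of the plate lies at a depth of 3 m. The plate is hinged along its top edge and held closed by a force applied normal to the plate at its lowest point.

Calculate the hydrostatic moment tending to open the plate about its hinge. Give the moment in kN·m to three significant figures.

γ = ρg = 1609 × 9.81 / 1000 = 15.78429 kN/m³.
The centroid lies 4.14/2 = 2.07 m below the top edge, so the centroid depth is h_c = 3 + 2.07 = 5.07 m.
A = 5.1 × 4.14 = 21.114 m².
Resultant F = γ·h_c·A = 15.78429 × 5.07 × 21.114 = 1689.68 kN.
I_c = b·h³/12 = 5.1 × 4.14³/12 = 30.1571 m⁴.
Centre of pressure: y_p = y_c + I_c/(y_c·A) = 5.07 + 30.1571/(5.07 × 21.114) = 5.07 + 0.281716 = 5.35172 m along the plane.
The resultant acts 2.07 + 0.281716 = 2.35172 m (along the plate) below the hinge at the top edge, so the moment about the hinge is M = F × 2.35172 = 1689.68 × 2.35172 = 3973.65 kN·m.

M ≈ 3970 kN·m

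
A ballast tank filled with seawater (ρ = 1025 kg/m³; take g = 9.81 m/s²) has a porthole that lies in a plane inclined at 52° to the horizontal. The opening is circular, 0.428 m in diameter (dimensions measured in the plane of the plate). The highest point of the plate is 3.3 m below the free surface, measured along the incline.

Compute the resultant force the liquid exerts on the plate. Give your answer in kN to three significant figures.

γ = ρg = 1025 × 9.81 / 1000 = 10.05525 kN/m³.
Let θ = 52° be the plate's angle to the horizontal; measure y along the incline from where the plane meets the free surface. Vertical depth h = y·sinθ with sinθ = 0.788011.
The centroid is at the centre, 0.214 m below the top of the plate, so y_c = 3.3 + 0.214 = 3.514 m and h_c = 3.514 × 0.788011 = 2.76907 m.
A = π(0.214)² = 0.143872 m².
Resultant F = γ·h_c·A = 10.05525 × 2.76907 × 0.143872 = 4.00593 kN.

F ≈ 4.01 kN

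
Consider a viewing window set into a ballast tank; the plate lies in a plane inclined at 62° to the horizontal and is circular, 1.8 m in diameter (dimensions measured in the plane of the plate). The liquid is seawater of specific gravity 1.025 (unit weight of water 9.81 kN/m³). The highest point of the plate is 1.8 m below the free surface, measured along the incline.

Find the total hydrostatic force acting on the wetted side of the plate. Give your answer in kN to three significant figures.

γ = 1.025 × 9.81 = 10.05525 kN/m³.
Let θ = 62° be the plate's angle to the horizontal; measure y along the incline from where the plane meets the free surface. Vertical depth h = y·sinθ with sinθ = 0.882948.
The centroid is at the centre, 0.9 m below the top of the plate, so y_c = 1.8 + 0.9 = 2.7 m and h_c = 2.7 × 0.882948 = 2.38396 m.
A = π(0.9)² = 2.54469 m².
Resultant F = γ·h_c·A = 10.05525 × 2.38396 × 2.54469 = 60.9996 kN.

F ≈ 61.0 kN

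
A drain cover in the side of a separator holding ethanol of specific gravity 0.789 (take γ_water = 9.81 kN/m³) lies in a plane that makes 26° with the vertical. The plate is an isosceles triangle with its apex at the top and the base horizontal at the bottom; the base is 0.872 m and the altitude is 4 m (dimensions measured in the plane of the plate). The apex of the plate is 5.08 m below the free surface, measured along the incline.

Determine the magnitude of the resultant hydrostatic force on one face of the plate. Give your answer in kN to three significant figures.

γ = 0.789 × 9.81 = 7.74009 kN/m³.
The plate makes 26° with the vertical, i.e. θ = 90° − 26° = 64° to the horizontal. Measuring y along the incline from the free-surface line, vertical depth h = y·sinθ with sinθ = 0.898794.
With the apex up, the centroid sits 2h/3 = 2 × 4/3 = 2.66667 m below the apex, so y_c = 5.08 + 2.66667 = 7.74667 m and h_c = 7.74667 × 0.898794 = 6.96266 m.
A = ½ × 0.872 × 4 = 1.744 m².
Resultant F = γ·h_c·A = 7.74009 × 6.96266 × 1.744 = 93.987 kN.

F ≈ 94.0 kN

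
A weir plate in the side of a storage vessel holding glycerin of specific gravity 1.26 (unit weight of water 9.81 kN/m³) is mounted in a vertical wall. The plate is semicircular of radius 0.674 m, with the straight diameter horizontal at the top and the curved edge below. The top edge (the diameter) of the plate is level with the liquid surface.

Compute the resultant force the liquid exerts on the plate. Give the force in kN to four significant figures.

F ≈ 2.523 kN

γ = 1.26 × 9.81 = 12.3606 kN/m³.
The centroid of a semicircle lies 4r/(3π) = 0.286054 m from the diameter, here below the top edge, so the centroid depth is h_c = 0.286054 m.
A = πr²/2 = π × 0.674²/2 = 0.713575 m².
Resultant F = γ·h_c·A = 12.3606 × 0.286054 × 0.713575 = 2.52306 kN.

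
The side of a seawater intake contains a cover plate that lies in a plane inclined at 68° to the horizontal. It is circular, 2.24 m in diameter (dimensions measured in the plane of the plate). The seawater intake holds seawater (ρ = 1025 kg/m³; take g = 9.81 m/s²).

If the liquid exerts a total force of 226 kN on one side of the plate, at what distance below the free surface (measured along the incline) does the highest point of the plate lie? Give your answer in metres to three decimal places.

y_top ≈ 5.031 m

γ = ρg = 1025 × 9.81 / 1000 = 10.05525 kN/m³.
A = π(1.12)² = 3.94081 m².
From F = γ·h_c·A, the centroid depth is h_c = 226/(10.05525 × 3.94081) = 5.70335 m.
Let θ = 68° be the plate's angle to the horizontal; measure y along the incline from where the plane meets the free surface. Vertical depth h = y·sinθ with sinθ = 0.927184.
Along the incline, y_c = h_c/sinθ = 5.70335/0.927184 = 6.15126 m.
The centroid is at the centre, 1.12 m below the top of the plate, so the highest point sits at y_top = 6.15126 − 1.12 = 5.03126 m along the incline.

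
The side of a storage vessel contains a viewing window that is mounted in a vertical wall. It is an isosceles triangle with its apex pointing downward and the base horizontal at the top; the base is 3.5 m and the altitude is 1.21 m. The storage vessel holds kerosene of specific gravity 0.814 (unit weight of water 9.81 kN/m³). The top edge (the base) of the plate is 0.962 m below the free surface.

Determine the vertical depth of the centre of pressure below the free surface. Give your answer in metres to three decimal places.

γ = 0.814 × 9.81 = 7.98534 kN/m³.
With the apex down, the centroid sits h/3 = 1.21/3 = 0.403333 m below the base (the top edge), so the centroid depth is h_c = 0.962 + 0.403333 = 1.36533 m.
A = ½ × 3.5 × 1.21 = 2.1175 m².
Resultant F = γ·h_c·A = 7.98534 × 1.36533 × 2.1175 = 23.0863 kN.
I_c = b·h³/36 = 3.5 × 1.21³/36 = 0.172235 m⁴.
Centre of pressure: y_p = y_c + I_c/(y_c·A) = 1.36533 + 0.172235/(1.36533 × 2.1175) = 1.36533 + 0.0595745 = 1.4249 m along the plane.

h_p = 1.425 m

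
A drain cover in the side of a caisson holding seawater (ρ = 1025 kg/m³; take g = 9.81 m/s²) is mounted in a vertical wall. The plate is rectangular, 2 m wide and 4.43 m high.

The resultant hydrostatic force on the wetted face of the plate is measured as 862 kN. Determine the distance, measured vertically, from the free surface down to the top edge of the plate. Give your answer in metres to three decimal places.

γ = ρg = 1025 × 9.81 / 1000 = 10.05525 kN/m³.
A = 2 × 4.43 = 8.86 m².
From F = γ·h_c·A, the centroid depth is h_c = 862/(10.05525 × 8.86) = 9.67566 m.
The centroid lies 4.43/2 = 2.215 m below the top edge, so the top edge sits at h_top = 9.67566 − 2.215 = 7.46066 m below the surface.

d_top ≈ 7.461 m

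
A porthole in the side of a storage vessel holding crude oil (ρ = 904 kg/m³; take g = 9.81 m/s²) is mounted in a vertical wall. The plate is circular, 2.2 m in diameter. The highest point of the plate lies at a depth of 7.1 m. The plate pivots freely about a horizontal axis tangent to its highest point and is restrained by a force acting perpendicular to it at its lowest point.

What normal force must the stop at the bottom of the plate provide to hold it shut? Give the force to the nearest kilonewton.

γ = ρg = 904 × 9.81 / 1000 = 8.86824 kN/m³.
The centroid is at the centre, 1.1 m below the top of the plate, so the centroid depth is h_c = 7.1 + 1.1 = 8.2 m.
A = π(1.1)² = 3.80133 m².
Resultant F = γ·h_c·A = 8.86824 × 8.2 × 3.80133 = 276.431 kN.
I_c = πr⁴/4 = π × 1.1⁴/4 = 1.1499 m⁴.
Centre of pressure: y_p = y_c + I_c/(y_c·A) = 8.2 + 1.1499/(8.2 × 3.80133) = 8.2 + 0.0368902 = 8.23689 m along the plane.
The resultant acts 1.1 + 0.0368902 = 1.13689 m (along the plate) below the hinge at the top edge, so the moment about the hinge is M = F × 1.13689 = 276.431 × 1.13689 = 314.272 kN·m.
A normal force at the bottom, 2.2 m from the hinge, must supply this moment: P = 314.272/2.2 = 142.851 kN.

P ≈ 143 kN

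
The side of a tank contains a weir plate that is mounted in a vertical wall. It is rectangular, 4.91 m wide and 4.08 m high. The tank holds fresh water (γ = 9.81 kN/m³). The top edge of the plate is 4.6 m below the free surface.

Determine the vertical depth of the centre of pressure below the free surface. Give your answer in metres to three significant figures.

h_p = 6.85 m

γ = 9.81 kN/m³.
The centroid lies 4.08/2 = 2.04 m below the top edge, so the centroid depth is h_c = 4.6 + 2.04 = 6.64 m.
A = 4.91 × 4.08 = 20.0328 m².
Resultant F = γ·h_c·A = 9.81 × 6.64 × 20.0328 = 1304.9 kN.
I_c = b·h³/12 = 4.91 × 4.08³/12 = 27.7895 m⁴.
Centre of pressure: y_p = y_c + I_c/(y_c·A) = 6.64 + 27.7895/(6.64 × 20.0328) = 6.64 + 0.208916 = 6.84892 m along the plane.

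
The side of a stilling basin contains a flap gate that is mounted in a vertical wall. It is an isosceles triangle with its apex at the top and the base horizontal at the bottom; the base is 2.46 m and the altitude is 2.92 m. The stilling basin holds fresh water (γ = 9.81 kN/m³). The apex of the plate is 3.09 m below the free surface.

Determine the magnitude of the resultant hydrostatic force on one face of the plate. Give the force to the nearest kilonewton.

F ≈ 177 kN

γ = 9.81 kN/m³.
With the apex up, the centroid sits 2h/3 = 2 × 2.92/3 = 1.94667 m below the apex, so the centroid depth is h_c = 3.09 + 1.94667 = 5.03667 m.
A = ½ × 2.46 × 2.92 = 3.5916 m².
Resultant F = γ·h_c·A = 9.81 × 5.03667 × 3.5916 = 177.46 kN.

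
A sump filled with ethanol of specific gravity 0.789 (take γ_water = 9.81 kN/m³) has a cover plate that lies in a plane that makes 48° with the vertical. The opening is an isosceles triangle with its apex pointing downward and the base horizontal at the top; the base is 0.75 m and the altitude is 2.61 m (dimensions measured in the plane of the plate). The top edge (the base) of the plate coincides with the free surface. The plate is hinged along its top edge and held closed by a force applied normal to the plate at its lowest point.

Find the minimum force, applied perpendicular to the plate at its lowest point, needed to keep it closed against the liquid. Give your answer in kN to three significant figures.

P ≈ 2.21 kN

γ = 0.789 × 9.81 = 7.74009 kN/m³.
The plate makes 48° with the vertical, i.e. θ = 90° − 48° = 42° to the horizontal. Measuring y along the incline from the free-surface line, vertical depth h = y·sinθ with sinθ = 0.669131.
With the apex down, the centroid sits h/3 = 2.61/3 = 0.87 m below the base (the top edge), so y_c = 0.87 m and h_c = 0.87 × 0.669131 = 0.582144 m.
A = ½ × 0.75 × 2.61 = 0.97875 m².
Resultant F = γ·h_c·A = 7.74009 × 0.582144 × 0.97875 = 4.4101 kN.
I_c = b·h³/36 = 0.75 × 2.61³/36 = 0.370408 m⁴.
Centre of pressure: y_p = y_c + I_c/(y_c·A) = 0.87 + 0.370408/(0.87 × 0.97875) = 0.87 + 0.435 = 1.305 m along the plane.
The resultant acts 0.87 + 0.435 = 1.305 m (along the plate) below the hinge at the top edge, so the moment about the hinge is M = F × 1.305 = 4.4101 × 1.305 = 5.75518 kN·m.
A normal force at the bottom, 2.61 m from the hinge, must supply this moment: P = 5.75518/2.61 = 2.20505 kN.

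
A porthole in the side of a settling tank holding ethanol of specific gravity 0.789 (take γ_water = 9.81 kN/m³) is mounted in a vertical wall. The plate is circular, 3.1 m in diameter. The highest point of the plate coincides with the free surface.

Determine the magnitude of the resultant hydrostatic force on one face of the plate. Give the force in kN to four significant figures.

γ = 0.789 × 9.81 = 7.74009 kN/m³.
The centroid is at the centre, 1.55 m below the top of the plate, so the centroid depth is h_c = 1.55 m.
A = π(1.55)² = 7.54768 m².
Resultant F = γ·h_c·A = 7.74009 × 1.55 × 7.54768 = 90.5506 kN.

F ≈ 90.55 kN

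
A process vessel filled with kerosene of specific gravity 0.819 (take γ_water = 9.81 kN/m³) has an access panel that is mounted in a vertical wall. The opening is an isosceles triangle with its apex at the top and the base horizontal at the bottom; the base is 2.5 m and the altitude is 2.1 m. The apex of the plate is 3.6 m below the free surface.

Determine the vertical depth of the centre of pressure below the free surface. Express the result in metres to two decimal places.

h_p = 5.05 m

γ = 0.819 × 9.81 = 8.03439 kN/m³.
With the apex up, the centroid sits 2h/3 = 2 × 2.1/3 = 1.4 m below the apex, so the centroid depth is h_c = 3.6 + 1.4 = 5 m.
A = ½ × 2.5 × 2.1 = 2.625 m².
Resultant F = γ·h_c·A = 8.03439 × 5 × 2.625 = 105.451 kN.
I_c = b·h³/36 = 2.5 × 2.1³/36 = 0.643125 m⁴.
Centre of pressure: y_p = y_c + I_c/(y_c·A) = 5 + 0.643125/(5 × 2.625) = 5 + 0.049 = 5.049 m along the plane.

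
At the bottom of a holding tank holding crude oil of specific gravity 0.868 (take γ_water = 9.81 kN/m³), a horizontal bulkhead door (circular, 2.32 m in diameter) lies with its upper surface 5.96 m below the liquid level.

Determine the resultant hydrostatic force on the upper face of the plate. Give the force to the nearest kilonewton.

γ = 0.868 × 9.81 = 8.51508 kN/m³.
The plate is horizontal, so pressure is uniform at p = γ·h = 8.51508 × 5.96 = 50.7499 kN/m².
A = π(1.16)² = 4.22733 m².
F = p·A = 50.7499 × 4.22733 = 214.537 kN.

F ≈ 215 kN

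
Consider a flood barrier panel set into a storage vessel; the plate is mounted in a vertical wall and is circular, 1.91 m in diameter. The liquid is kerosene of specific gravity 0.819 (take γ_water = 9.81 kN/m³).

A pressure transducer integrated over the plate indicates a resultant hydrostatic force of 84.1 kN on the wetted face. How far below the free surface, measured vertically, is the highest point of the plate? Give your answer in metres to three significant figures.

γ = 0.819 × 9.81 = 8.03439 kN/m³.
A = π(0.955)² = 2.86521 m².
From F = γ·h_c·A, the centroid depth is h_c = 84.1/(8.03439 × 2.86521) = 3.65331 m.
The centroid is at the centre, 0.955 m below the top of the plate, so the highest point sits at h_top = 3.65331 − 0.955 = 2.69831 m below the surface.

d_top ≈ 2.70 m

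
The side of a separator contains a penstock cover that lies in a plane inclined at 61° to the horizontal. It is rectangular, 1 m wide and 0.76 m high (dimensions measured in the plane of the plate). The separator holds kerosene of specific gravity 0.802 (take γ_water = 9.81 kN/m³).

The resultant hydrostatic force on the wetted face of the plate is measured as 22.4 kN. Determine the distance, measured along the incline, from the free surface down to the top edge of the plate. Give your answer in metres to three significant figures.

y_top ≈ 3.90 m

γ = 0.802 × 9.81 = 7.86762 kN/m³.
A = 1 × 0.76 = 0.76 m².
From F = γ·h_c·A, the centroid depth is h_c = 22.4/(7.86762 × 0.76) = 3.7462 m.
Let θ = 61° be the plate's angle to the horizontal; measure y along the incline from where the plane meets the free surface. Vertical depth h = y·sinθ with sinθ = 0.874620.
Along the incline, y_c = h_c/sinθ = 3.7462/0.874620 = 4.28323 m.
The centroid lies 0.76/2 = 0.38 m below the top edge, so the top edge sits at y_top = 4.28323 − 0.38 = 3.90323 m along the incline.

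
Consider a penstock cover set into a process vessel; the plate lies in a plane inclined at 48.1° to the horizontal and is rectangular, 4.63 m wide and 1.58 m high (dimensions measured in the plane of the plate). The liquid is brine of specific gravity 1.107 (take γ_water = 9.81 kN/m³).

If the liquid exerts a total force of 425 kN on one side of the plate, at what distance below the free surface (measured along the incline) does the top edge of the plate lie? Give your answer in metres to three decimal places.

γ = 1.107 × 9.81 = 10.85967 kN/m³.
A = 4.63 × 1.58 = 7.3154 m².
From F = γ·h_c·A, the centroid depth is h_c = 425/(10.85967 × 7.3154) = 5.34976 m.
Let θ = 48.1° be the plate's angle to the horizontal; measure y along the incline from where the plane meets the free surface. Vertical depth h = y·sinθ with sinθ = 0.744312.
Along the incline, y_c = h_c/sinθ = 5.34976/0.744312 = 7.18752 m.
The centroid lies 1.58/2 = 0.79 m below the top edge, so the top edge sits at y_top = 7.18752 − 0.79 = 6.39752 m along the incline.

y_top ≈ 6.398 m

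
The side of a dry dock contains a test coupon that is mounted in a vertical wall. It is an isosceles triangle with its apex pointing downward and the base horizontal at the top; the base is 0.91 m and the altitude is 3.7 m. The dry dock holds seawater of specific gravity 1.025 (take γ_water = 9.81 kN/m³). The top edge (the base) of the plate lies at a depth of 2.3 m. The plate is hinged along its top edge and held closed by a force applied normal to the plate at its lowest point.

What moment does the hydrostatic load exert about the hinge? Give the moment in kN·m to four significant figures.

M ≈ 86.64 kN·m

γ = 1.025 × 9.81 = 10.05525 kN/m³.
With the apex down, the centroid sits h/3 = 3.7/3 = 1.23333 m below the base (the top edge), so the centroid depth is h_c = 2.3 + 1.23333 = 3.53333 m.
A = ½ × 0.91 × 3.7 = 1.6835 m².
Resultant F = γ·h_c·A = 10.05525 × 3.53333 × 1.6835 = 59.8123 kN.
I_c = b·h³/36 = 0.91 × 3.7³/36 = 1.2804 m⁴.
Centre of pressure: y_p = y_c + I_c/(y_c·A) = 3.53333 + 1.2804/(3.53333 × 1.6835) = 3.53333 + 0.215253 = 3.74858 m along the plane.
The resultant acts 1.23333 + 0.215253 = 1.44858 m (along the plate) below the hinge at the top edge, so the moment about the hinge is M = F × 1.44858 = 59.8123 × 1.44858 = 86.6429 kN·m.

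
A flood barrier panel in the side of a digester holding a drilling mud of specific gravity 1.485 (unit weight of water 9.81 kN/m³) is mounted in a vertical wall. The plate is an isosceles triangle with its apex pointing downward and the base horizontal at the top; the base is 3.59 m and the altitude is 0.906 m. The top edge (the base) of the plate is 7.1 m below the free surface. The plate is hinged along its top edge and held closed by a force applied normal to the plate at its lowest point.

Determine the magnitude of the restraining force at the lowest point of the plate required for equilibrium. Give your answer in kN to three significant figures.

P ≈ 59.6 kN

γ = 1.485 × 9.81 = 14.56785 kN/m³.
With the apex down, the centroid sits h/3 = 0.906/3 = 0.302 m below the base (the top edge), so the centroid depth is h_c = 7.1 + 0.302 = 7.402 m.
A = ½ × 3.59 × 0.906 = 1.62627 m².
Resultant F = γ·h_c·A = 14.56785 × 7.402 × 1.62627 = 175.363 kN.
I_c = b·h³/36 = 3.59 × 0.906³/36 = 0.0741612 m⁴.
Centre of pressure: y_p = y_c + I_c/(y_c·A) = 7.402 + 0.0741612/(7.402 × 1.62627) = 7.402 + 0.00616077 = 7.40816 m along the plane.
The resultant acts 0.302 + 0.00616077 = 0.308161 m (along the plate) below the hinge at the top edge, so the moment about the hinge is M = F × 0.308161 = 175.363 × 0.308161 = 54.04 kN·m.
A normal force at the bottom, 0.906 m from the hinge, must supply this moment: P = 54.04/0.906 = 59.6468 kN.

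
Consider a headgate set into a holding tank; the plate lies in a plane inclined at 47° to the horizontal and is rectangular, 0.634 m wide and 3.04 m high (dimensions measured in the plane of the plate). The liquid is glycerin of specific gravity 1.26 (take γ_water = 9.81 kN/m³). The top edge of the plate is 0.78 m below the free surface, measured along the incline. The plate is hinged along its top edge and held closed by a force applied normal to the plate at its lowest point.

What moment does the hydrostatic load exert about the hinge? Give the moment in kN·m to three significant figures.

γ = 1.26 × 9.81 = 12.3606 kN/m³.
Let θ = 47° be the plate's angle to the horizontal; measure y along the incline from where the plane meets the free surface. Vertical depth h = y·sinθ with sinθ = 0.731354.
The centroid lies 3.04/2 = 1.52 m below the top edge, so y_c = 0.78 + 1.52 = 2.3 m and h_c = 2.3 × 0.731354 = 1.68211 m.
A = 0.634 × 3.04 = 1.92736 m².
Resultant F = γ·h_c·A = 12.3606 × 1.68211 × 1.92736 = 40.0735 kN.
I_c = b·h³/12 = 0.634 × 3.04³/12 = 1.48432 m⁴.
Centre of pressure: y_p = y_c + I_c/(y_c·A) = 2.3 + 1.48432/(2.3 × 1.92736) = 2.3 + 0.33484 = 2.63484 m along the plane.
The resultant acts 1.52 + 0.33484 = 1.85484 m (along the plate) below the hinge at the top edge, so the moment about the hinge is M = F × 1.85484 = 40.0735 × 1.85484 = 74.3299 kN·m.

M ≈ 74.3 kN·m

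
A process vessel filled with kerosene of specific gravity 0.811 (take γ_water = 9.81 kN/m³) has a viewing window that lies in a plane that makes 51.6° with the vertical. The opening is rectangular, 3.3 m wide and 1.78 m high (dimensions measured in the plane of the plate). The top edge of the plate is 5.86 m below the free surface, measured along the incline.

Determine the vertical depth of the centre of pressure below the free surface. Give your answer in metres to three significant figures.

γ = 0.811 × 9.81 = 7.95591 kN/m³.
The plate makes 51.6° with the vertical, i.e. θ = 90° − 51.6° = 38.4° to the horizontal. Measuring y along the incline from the free-surface line, vertical depth h = y·sinθ with sinθ = 0.621148.
The centroid lies 1.78/2 = 0.89 m below the top edge, so y_c = 5.86 + 0.89 = 6.75 m and h_c = 6.75 × 0.621148 = 4.19275 m.
A = 3.3 × 1.78 = 5.874 m².
Resultant F = γ·h_c·A = 7.95591 × 4.19275 × 5.874 = 195.94 kN.
I_c = b·h³/12 = 3.3 × 1.78³/12 = 1.55093 m⁴.
Centre of pressure: y_p = y_c + I_c/(y_c·A) = 6.75 + 1.55093/(6.75 × 5.874) = 6.75 + 0.039116 = 6.78912 m along the plane.
Vertically, h_p = y_p·sinθ = 6.78912 × 0.621148 = 4.21705 m.

h_p = 4.22 m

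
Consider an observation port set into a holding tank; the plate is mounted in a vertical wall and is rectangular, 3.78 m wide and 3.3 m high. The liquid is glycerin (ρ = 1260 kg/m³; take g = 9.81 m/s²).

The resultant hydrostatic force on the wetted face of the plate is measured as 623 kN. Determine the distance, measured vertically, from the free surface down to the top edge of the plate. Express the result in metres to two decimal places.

d_top ≈ 2.39 m

γ = ρg = 1260 × 9.81 / 1000 = 12.3606 kN/m³.
A = 3.78 × 3.3 = 12.474 m².
From F = γ·h_c·A, the centroid depth is h_c = 623/(12.3606 × 12.474) = 4.04057 m.
The centroid lies 3.3/2 = 1.65 m below the top edge, so the top edge sits at h_top = 4.04057 − 1.65 = 2.39057 m below the surface.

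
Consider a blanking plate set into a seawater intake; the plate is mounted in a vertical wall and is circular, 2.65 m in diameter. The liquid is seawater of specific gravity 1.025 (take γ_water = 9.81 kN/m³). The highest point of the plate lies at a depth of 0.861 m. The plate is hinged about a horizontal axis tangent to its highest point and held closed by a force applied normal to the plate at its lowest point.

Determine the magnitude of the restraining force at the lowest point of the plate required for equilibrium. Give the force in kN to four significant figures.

P ≈ 69.80 kN

γ = 1.025 × 9.81 = 10.05525 kN/m³.
The centroid is at the centre, 1.325 m below the top of the plate, so the centroid depth is h_c = 0.861 + 1.325 = 2.186 m.
A = π(1.325)² = 5.51546 m².
Resultant F = γ·h_c·A = 10.05525 × 2.186 × 5.51546 = 121.234 kN.
I_c = πr⁴/4 = π × 1.325⁴/4 = 2.42077 m⁴.
Centre of pressure: y_p = y_c + I_c/(y_c·A) = 2.186 + 2.42077/(2.186 × 5.51546) = 2.186 + 0.200781 = 2.38678 m along the plane.
The resultant acts 1.325 + 0.200781 = 1.52578 m (along the plate) below the hinge at the top edge, so the moment about the hinge is M = F × 1.52578 = 121.234 × 1.52578 = 184.976 kN·m.
A normal force at the bottom, 2.65 m from the hinge, must supply this moment: P = 184.976/2.65 = 69.8023 kN.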